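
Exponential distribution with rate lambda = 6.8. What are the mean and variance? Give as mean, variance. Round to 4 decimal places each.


mean = 1/lam, var = 1/lam^2
mean = 1 / 6.8 = 5/34 ≈ 0.147059
lam^2 = 6.8^2 = 46.24
var = 1 / 46.24 = 25/1156 ≈ 0.021626

0.1471, 0.0216


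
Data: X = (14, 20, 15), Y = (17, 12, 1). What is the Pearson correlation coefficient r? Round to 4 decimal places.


r = sum((xi-xbar)(yi-ybar)) / sqrt(sum((xi-xbar)^2) * sum((yi-ybar)^2))
n = 3, xbar = 49/3 ≈ 16.333333, ybar = 30/3 = 10
Sxy = sum((xi-xbar)(yi-ybar)) = 3
Sxx = sum((xi-xbar)^2) = 62/3 ≈ 20.666667
Syy = sum((yi-ybar)^2) = 134
sqrt(Sxx*Syy) ≈ 52.624456
r = Sxy / sqrt(Sxx*Syy) = 3 / 52.624456 ≈ 0.057008

0.0570


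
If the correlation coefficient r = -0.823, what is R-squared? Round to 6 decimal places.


R^2 = r^2 = (-0.823)^2 = 0.677329

0.677329


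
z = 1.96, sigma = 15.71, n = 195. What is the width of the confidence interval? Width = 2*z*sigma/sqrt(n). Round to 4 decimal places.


width = 2*z*sigma/sqrt(n)
2*z*sigma = 2 * 1.96 * 15.71 = 61.5832
sqrt(195) ≈ 13.964240
width = 61.5832 / 13.964240 ≈ 4.410065

4.4101


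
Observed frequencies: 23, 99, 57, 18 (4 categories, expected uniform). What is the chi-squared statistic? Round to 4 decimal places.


chi2 = sum((O-E)^2/E), E = total/4
total = 197, E = 197/4 = 49.25
(23 - 49.25)^2 / 49.25 = 689.0625 / 49.25 = 11025/788 ≈ 13.991117
(99 - 49.25)^2 / 49.25 = 2475.0625 / 49.25 = 39601/788 ≈ 50.255076
(57 - 49.25)^2 / 49.25 = 60.0625 / 49.25 = 961/788 ≈ 1.219543
(18 - 49.25)^2 / 49.25 = 976.5625 / 49.25 = 15625/788 ≈ 19.828680
chi2 = 16803/197 ≈ 85.294416

85.2944


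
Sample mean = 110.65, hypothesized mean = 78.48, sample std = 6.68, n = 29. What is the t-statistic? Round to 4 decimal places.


t = (xbar - mu0) / (s/sqrt(n))
xbar - mu0 = 110.65 - 78.48 = 32.17
sqrt(29) ≈ 5.38516481
s/sqrt(n) = 6.68 / 5.38516481 ≈ 1.24044486
t = 32.17 / 1.24044486 ≈ 25.934244

25.9342


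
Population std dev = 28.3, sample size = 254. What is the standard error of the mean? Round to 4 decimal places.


SE = sigma / sqrt(n)
sqrt(254) ≈ 15.937377
SE = 28.3 / 15.937377 ≈ 1.775700

1.7757


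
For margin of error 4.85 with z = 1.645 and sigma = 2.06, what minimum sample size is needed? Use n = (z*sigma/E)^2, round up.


z*sigma/E = 1.645 * 2.06 / 4.85 ≈ 0.698701
(z*sigma/E)^2 ≈ 0.488183
round up: n = 1

1


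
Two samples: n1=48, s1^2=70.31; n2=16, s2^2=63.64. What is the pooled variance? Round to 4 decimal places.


sp^2 = ((n1-1)*s1^2 + (n2-1)*s2^2)/(n1+n2-2)
(n1-1)*s1^2 = 47 * 70.31 = 3304.57
(n2-1)*s2^2 = 15 * 63.64 = 954.6
numerator = 3304.57 + 954.6 = 4259.17
n1+n2-2 = 62
sp^2 = 4259.17 / 62 = 425917/6200 ≈ 68.696290

68.6963


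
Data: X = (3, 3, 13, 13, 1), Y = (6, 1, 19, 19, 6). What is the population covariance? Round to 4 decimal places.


Cov = (1/n)*sum((xi-xbar)(yi-ybar))
n = 5, xbar = 33/5 = 6.6, ybar = 51/5 = 10.2
sum((xi-xbar)(yi-ybar)) = 184.4
Cov = 184.4 / 5 = 36.88

36.8800


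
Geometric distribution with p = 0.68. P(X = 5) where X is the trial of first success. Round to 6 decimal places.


P = (1-p)^(k-1) * p
(1-p)^(k-1) = 0.32^4 = 0.01048576
P = 0.01048576 * 0.68 ≈ 0.007130317

0.007130


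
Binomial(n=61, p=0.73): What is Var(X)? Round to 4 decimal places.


Var = n*p*(1-p) = 61 * 0.73 * 0.27 = 12.0231

12.0231


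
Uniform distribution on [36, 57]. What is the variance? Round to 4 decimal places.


Var = (b-a)^2 / 12
(b-a)^2 = (57 - 36)^2 = 441
Var = 441/12 = 36.75

36.7500


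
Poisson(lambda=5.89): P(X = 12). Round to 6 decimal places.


P = e^(-lam) * lam^k / k!
e^(-5.89) ≈ 0.002766977
lam^k = 5.89^12 ≈ 1743345790.552381
k! = 12! = 479001600
P = 0.002766977 * 1743345790.552381 / 479001600 ≈ 0.010071

0.010071


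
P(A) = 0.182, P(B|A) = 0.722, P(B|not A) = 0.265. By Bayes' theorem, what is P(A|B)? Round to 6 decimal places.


P(A|B) = P(B|A)*P(A) / P(B), P(B) = P(B|A)*P(A) + P(B|not A)*P(not A)
P(B|A)*P(A) = 0.722 * 0.182 = 0.131404
P(B|not A)*P(not A) = 0.265 * 0.818 = 0.21677
P(B) = 0.131404 + 0.21677 = 0.348174
P(A|B) = 0.131404 / 0.348174 ≈ 0.37740900

0.377409


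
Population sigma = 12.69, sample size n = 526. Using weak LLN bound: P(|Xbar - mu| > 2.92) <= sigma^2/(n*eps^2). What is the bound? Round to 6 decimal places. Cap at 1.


bound = min(1, sigma^2/(n*eps^2))
sigma^2 = 12.69^2 = 161.0361
n*eps^2 = 526 * 2.92^2 = 526 * 8.5264 = 4484.8864
sigma^2/(n*eps^2) = 161.0361 / 4484.8864 ≈ 0.03590639

0.035906


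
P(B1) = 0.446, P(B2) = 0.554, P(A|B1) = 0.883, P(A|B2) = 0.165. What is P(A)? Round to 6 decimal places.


P(A) = P(A|B1)*P(B1) + P(A|B2)*P(B2)
P(A|B1)*P(B1) = 0.883 * 0.446 = 0.393818
P(A|B2)*P(B2) = 0.165 * 0.554 = 0.09141
P(A) = 0.393818 + 0.09141 = 0.485228

0.485228


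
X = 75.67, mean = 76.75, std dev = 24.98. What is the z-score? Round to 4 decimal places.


z = (X - mu) / sigma
X - mu = 75.67 - 76.75 = -1.08
z = -1.08 / 24.98 = -54/1249 ≈ -0.043235

-0.0432


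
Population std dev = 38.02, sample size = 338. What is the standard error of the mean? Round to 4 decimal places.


SE = sigma / sqrt(n)
sqrt(338) ≈ 18.384776
SE = 38.02 / 18.384776 ≈ 2.068015

2.0680


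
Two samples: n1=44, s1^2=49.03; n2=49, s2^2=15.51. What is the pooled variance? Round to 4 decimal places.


sp^2 = ((n1-1)*s1^2 + (n2-1)*s2^2)/(n1+n2-2)
(n1-1)*s1^2 = 43 * 49.03 = 2108.29
(n2-1)*s2^2 = 48 * 15.51 = 744.48
numerator = 2108.29 + 744.48 = 2852.77
n1+n2-2 = 91
sp^2 = 2852.77 / 91 = 285277/9100 ≈ 31.349121

31.3491


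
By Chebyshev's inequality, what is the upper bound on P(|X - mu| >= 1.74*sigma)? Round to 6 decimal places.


P <= 1/k^2
k^2 = 1.74^2 = 3.0276
1/k^2 = 1 / 3.0276 = 2500/7569 ≈ 0.33029462

0.330295


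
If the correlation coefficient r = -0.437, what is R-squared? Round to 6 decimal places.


R^2 = r^2 = (-0.437)^2 = 0.190969

0.190969


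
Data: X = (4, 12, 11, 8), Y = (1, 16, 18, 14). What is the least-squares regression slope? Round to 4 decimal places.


b = sum((xi-xbar)(yi-ybar)) / sum((xi-xbar)^2)
n = 4, xbar = 35/4 = 8.75, ybar = 49/4 = 12.25
Sxy = sum((xi-xbar)(yi-ybar)) = 77.25
Sxx = sum((xi-xbar)^2) = 38.75
b = Sxy / Sxx = 309/155 ≈ 1.993548

1.9935


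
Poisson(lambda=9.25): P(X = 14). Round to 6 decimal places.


P = e^(-lam) * lam^k / k!
e^(-9.25) ≈ 0.00009611165
lam^k = 9.25^14 ≈ 33572544515114.308520
k! = 14! = 87178291200
P = 0.00009611165 * 33572544515114.308520 / 87178291200 ≈ 0.037013

0.037013


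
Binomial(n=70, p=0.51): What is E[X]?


E[X] = n*p = 70 * 0.51 = 35.7

35.7


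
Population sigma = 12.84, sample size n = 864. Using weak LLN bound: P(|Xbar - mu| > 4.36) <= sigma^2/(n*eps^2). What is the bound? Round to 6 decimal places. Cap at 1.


bound = min(1, sigma^2/(n*eps^2))
sigma^2 = 12.84^2 = 164.8656
n*eps^2 = 864 * 4.36^2 = 864 * 19.0096 = 16424.2944
sigma^2/(n*eps^2) = 164.8656 / 16424.2944 ≈ 0.01003791

0.010038


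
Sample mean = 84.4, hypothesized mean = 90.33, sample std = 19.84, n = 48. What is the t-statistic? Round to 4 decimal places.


t = (xbar - mu0) / (s/sqrt(n))
xbar - mu0 = 84.4 - 90.33 = -5.93
sqrt(48) ≈ 6.92820323
s/sqrt(n) = 19.84 / 6.92820323 ≈ 2.86365734
t = -5.93 / 2.86365734 ≈ -2.070778

-2.0708


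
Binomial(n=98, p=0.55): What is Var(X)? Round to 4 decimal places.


Var = n*p*(1-p) = 98 * 0.55 * 0.45 = 24.255

24.2550


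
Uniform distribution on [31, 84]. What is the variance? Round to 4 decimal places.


Var = (b-a)^2 / 12
(b-a)^2 = (84 - 31)^2 = 2809
Var = 2809/12 ≈ 234.083333

234.0833


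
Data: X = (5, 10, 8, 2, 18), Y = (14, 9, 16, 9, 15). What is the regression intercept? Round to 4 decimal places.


a = ybar - b*xbar, where b = sum((xi-xbar)(yi-ybar)) / sum((xi-xbar)^2)
n = 5, xbar = 43/5 = 8.6, ybar = 63/5 = 12.6
Sxy = sum((xi-xbar)(yi-ybar)) = 34.2
Sxx = sum((xi-xbar)^2) = 147.2
b = Sxy / Sxx = 171/736 ≈ 0.232337
a = 12.6 - 0.232337 * 8.6 = 7803/736 ≈ 10.601902

10.6019


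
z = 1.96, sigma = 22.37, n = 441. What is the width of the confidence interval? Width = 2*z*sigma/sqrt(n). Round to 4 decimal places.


width = 2*z*sigma/sqrt(n)
2*z*sigma = 2 * 1.96 * 22.37 = 87.6904
sqrt(441) = 21
width = 87.6904 / 21 = 15659/3750 ≈ 4.175733

4.1757


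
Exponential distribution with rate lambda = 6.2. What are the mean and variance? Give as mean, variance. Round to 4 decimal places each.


mean = 1/lam, var = 1/lam^2
mean = 1 / 6.2 = 5/31 ≈ 0.161290
lam^2 = 6.2^2 = 38.44
var = 1 / 38.44 = 25/961 ≈ 0.026015

0.1613, 0.0260


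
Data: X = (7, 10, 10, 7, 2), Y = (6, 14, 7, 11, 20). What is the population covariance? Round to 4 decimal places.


Cov = (1/n)*sum((xi-xbar)(yi-ybar))
n = 5, xbar = 36/5 = 7.2, ybar = 58/5 = 11.6
sum((xi-xbar)(yi-ybar)) = -48.6
Cov = -48.6 / 5 = -9.72

-9.7200


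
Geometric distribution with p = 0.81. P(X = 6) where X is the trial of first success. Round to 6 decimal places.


P = (1-p)^(k-1) * p
(1-p)^(k-1) = 0.19^5 = 0.0002476099
P = 0.0002476099 * 0.81 ≈ 0.0002005640

0.000201


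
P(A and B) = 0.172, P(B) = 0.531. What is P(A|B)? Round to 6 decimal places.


P(A|B) = P(A and B) / P(B) = 0.172 / 0.531 = 172/531 ≈ 0.32391714

0.323917


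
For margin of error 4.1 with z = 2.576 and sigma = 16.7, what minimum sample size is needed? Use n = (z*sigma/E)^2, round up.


z*sigma/E = 2.576 * 16.7 / 4.1 = 53774/5125 ≈ 10.492488
(z*sigma/E)^2 ≈ 110.092300
round up: n = 111

111


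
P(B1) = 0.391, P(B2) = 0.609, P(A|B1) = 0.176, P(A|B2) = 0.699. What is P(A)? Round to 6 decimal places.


P(A) = P(A|B1)*P(B1) + P(A|B2)*P(B2)
P(A|B1)*P(B1) = 0.176 * 0.391 = 0.068816
P(A|B2)*P(B2) = 0.699 * 0.609 = 0.425691
P(A) = 0.068816 + 0.425691 = 0.494507

0.494507


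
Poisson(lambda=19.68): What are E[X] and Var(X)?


E[X] = Var(X) = lambda = 19.68

19.68, 19.68


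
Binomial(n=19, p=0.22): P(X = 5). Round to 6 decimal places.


P = C(n,k) * p^k * (1-p)^(n-k)
C(19,5) = 11628
p^k = 0.22^5 = 0.0005153632
(1-p)^(n-k) = 0.78^14 ≈ 0.03085492
P = 11628 * 0.0005153632 * 0.03085492 ≈ 0.184903

0.184903


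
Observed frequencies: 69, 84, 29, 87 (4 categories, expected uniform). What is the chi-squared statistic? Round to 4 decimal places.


chi2 = sum((O-E)^2/E), E = total/4
total = 269, E = 269/4 = 67.25
(69 - 67.25)^2 / 67.25 = 3.0625 / 67.25 = 49/1076 ≈ 0.045539
(84 - 67.25)^2 / 67.25 = 280.5625 / 67.25 = 4489/1076 ≈ 4.171933
(29 - 67.25)^2 / 67.25 = 1463.0625 / 67.25 = 23409/1076 ≈ 21.755576
(87 - 67.25)^2 / 67.25 = 390.0625 / 67.25 = 6241/1076 ≈ 5.800186
chi2 = 8547/269 ≈ 31.773234

31.7732


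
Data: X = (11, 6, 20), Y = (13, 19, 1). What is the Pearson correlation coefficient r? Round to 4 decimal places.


r = sum((xi-xbar)(yi-ybar)) / sqrt(sum((xi-xbar)^2) * sum((yi-ybar)^2))
n = 3, xbar = 37/3 ≈ 12.333333, ybar = 33/3 = 11
Sxy = sum((xi-xbar)(yi-ybar)) = -130
Sxx = sum((xi-xbar)^2) = 302/3 ≈ 100.666667
Syy = sum((yi-ybar)^2) = 168
sqrt(Sxx*Syy) ≈ 130.046146
r = Sxy / sqrt(Sxx*Syy) = -130 / 130.046146 ≈ -0.999645

-0.9996


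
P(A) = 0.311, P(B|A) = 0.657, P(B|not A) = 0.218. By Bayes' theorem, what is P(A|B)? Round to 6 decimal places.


P(A|B) = P(B|A)*P(A) / P(B), P(B) = P(B|A)*P(A) + P(B|not A)*P(not A)
P(B|A)*P(A) = 0.657 * 0.311 = 0.204327
P(B|not A)*P(not A) = 0.218 * 0.689 = 0.150202
P(B) = 0.204327 + 0.150202 = 0.354529
P(A|B) = 0.204327 / 0.354529 ≈ 0.57633367

0.576334


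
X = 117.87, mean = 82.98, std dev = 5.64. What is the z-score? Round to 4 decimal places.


z = (X - mu) / sigma
X - mu = 117.87 - 82.98 = 34.89
z = 34.89 / 5.64 = 1163/188 ≈ 6.186170

6.1862


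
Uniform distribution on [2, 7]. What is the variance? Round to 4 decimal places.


Var = (b-a)^2 / 12
(b-a)^2 = (7 - 2)^2 = 25
Var = 25/12 ≈ 2.083333

2.0833


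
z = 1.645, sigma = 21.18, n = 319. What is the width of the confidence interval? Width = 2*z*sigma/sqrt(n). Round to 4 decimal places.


width = 2*z*sigma/sqrt(n)
2*z*sigma = 2 * 1.645 * 21.18 = 69.6822
sqrt(319) ≈ 17.860571
width = 69.6822 / 17.860571 ≈ 3.901454

3.9015


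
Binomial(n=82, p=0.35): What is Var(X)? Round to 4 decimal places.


Var = n*p*(1-p) = 82 * 0.35 * 0.65 = 18.655

18.6550


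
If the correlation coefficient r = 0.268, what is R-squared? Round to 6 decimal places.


R^2 = r^2 = (0.268)^2 = 0.071824

0.071824


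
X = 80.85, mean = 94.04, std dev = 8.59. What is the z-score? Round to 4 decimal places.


z = (X - mu) / sigma
X - mu = 80.85 - 94.04 = -13.19
z = -13.19 / 8.59 = -1319/859 ≈ -1.535506

-1.5355


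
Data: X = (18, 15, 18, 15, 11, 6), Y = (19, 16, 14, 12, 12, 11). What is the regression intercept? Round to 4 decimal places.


a = ybar - b*xbar, where b = sum((xi-xbar)(yi-ybar)) / sum((xi-xbar)^2)
n = 6, xbar = 83/6 ≈ 13.833333, ybar = 84/6 = 14
Sxy = sum((xi-xbar)(yi-ybar)) = 50
Sxx = sum((xi-xbar)^2) = 641/6 ≈ 106.833333
b = Sxy / Sxx = 300/641 ≈ 0.468019
a = 14 - 0.468019 * 13.833333 = 4824/641 ≈ 7.525741

7.5257


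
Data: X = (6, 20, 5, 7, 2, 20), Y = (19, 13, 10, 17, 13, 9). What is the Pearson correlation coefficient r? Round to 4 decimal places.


r = sum((xi-xbar)(yi-ybar)) / sqrt(sum((xi-xbar)^2) * sum((yi-ybar)^2))
n = 6, xbar = 60/6 = 10, ybar = 81/6 = 13.5
Sxy = sum((xi-xbar)(yi-ybar)) = -61
Sxx = sum((xi-xbar)^2) = 314
Syy = sum((yi-ybar)^2) = 75.5
sqrt(Sxx*Syy) ≈ 153.970776
r = Sxy / sqrt(Sxx*Syy) = -61 / 153.970776 ≈ -0.396179

-0.3962


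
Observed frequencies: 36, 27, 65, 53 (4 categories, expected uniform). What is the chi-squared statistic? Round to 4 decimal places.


chi2 = sum((O-E)^2/E), E = total/4
total = 181, E = 181/4 = 45.25
(36 - 45.25)^2 / 45.25 = 85.5625 / 45.25 = 1369/724 ≈ 1.890884
(27 - 45.25)^2 / 45.25 = 333.0625 / 45.25 = 5329/724 ≈ 7.360497
(65 - 45.25)^2 / 45.25 = 390.0625 / 45.25 = 6241/724 ≈ 8.620166
(53 - 45.25)^2 / 45.25 = 60.0625 / 45.25 = 961/724 ≈ 1.327348
chi2 = 3475/181 ≈ 19.198895

19.1989


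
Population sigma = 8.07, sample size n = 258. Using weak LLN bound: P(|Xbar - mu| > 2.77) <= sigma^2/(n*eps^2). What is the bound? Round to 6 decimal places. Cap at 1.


bound = min(1, sigma^2/(n*eps^2))
sigma^2 = 8.07^2 = 65.1249
n*eps^2 = 258 * 2.77^2 = 258 * 7.6729 = 1979.6082
sigma^2/(n*eps^2) = 65.1249 / 1979.6082 ≈ 0.03289787

0.032898


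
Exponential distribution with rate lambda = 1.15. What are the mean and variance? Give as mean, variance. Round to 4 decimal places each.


mean = 1/lam, var = 1/lam^2
mean = 1 / 1.15 = 20/23 ≈ 0.869565
lam^2 = 1.15^2 = 1.3225
var = 1 / 1.3225 = 400/529 ≈ 0.756144

0.8696, 0.7561


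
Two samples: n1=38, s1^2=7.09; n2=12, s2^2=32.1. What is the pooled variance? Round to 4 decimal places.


sp^2 = ((n1-1)*s1^2 + (n2-1)*s2^2)/(n1+n2-2)
(n1-1)*s1^2 = 37 * 7.09 = 262.33
(n2-1)*s2^2 = 11 * 32.1 = 353.1
numerator = 262.33 + 353.1 = 615.43
n1+n2-2 = 48
sp^2 = 615.43 / 48 = 61543/4800 ≈ 12.821458

12.8215


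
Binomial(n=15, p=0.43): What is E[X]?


E[X] = n*p = 15 * 0.43 = 6.45

6.45


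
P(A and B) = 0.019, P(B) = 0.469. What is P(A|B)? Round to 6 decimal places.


P(A|B) = P(A and B) / P(B) = 0.019 / 0.469 = 19/469 ≈ 0.04051173

0.040512


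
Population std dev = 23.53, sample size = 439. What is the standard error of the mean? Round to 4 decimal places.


SE = sigma / sqrt(n)
sqrt(439) ≈ 20.952327
SE = 23.53 / 20.952327 ≈ 1.123026

1.1230


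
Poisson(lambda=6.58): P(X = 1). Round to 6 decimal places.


P = e^(-lam) * lam^k / k!
e^(-6.58) ≈ 0.001387849
lam^k = 6.58^1 = 6.58
k! = 1! = 1
P = 0.001387849 * 6.58 / 1 ≈ 0.009132

0.009132


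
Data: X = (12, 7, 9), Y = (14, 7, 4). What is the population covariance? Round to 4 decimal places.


Cov = (1/n)*sum((xi-xbar)(yi-ybar))
n = 3, xbar = 28/3 ≈ 9.333333, ybar = 25/3 ≈ 8.333333
sum((xi-xbar)(yi-ybar)) = 59/3 ≈ 19.666667
Cov = 19.666667 / 3 = 59/9 ≈ 6.555556

6.5556


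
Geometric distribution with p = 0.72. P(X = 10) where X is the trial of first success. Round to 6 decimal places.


P = (1-p)^(k-1) * p
(1-p)^(k-1) = 0.28^9 ≈ 0.00001057846
P = 0.00001057846 * 0.72 ≈ 0.000007616488

0.000008


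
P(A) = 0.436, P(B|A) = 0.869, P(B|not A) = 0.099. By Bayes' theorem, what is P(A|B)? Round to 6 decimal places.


P(A|B) = P(B|A)*P(A) / P(B), P(B) = P(B|A)*P(A) + P(B|not A)*P(not A)
P(B|A)*P(A) = 0.869 * 0.436 = 0.378884
P(B|not A)*P(not A) = 0.099 * 0.564 = 0.055836
P(B) = 0.378884 + 0.055836 = 0.43472
P(A|B) = 0.378884 / 0.43472 = 8611/9880 ≈ 0.87155870

0.871559


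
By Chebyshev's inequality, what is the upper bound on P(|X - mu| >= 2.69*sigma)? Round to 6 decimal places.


P <= 1/k^2
k^2 = 2.69^2 = 7.2361
1/k^2 = 1 / 7.2361 ≈ 0.13819599

0.138196


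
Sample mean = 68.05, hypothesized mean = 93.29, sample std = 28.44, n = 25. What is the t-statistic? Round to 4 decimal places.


t = (xbar - mu0) / (s/sqrt(n))
xbar - mu0 = 68.05 - 93.29 = -25.24
sqrt(25) = 5
s/sqrt(n) = 28.44 / 5 = 5.688
t = -25.24 / 5.688 = -3155/711 ≈ -4.437412

-4.4374


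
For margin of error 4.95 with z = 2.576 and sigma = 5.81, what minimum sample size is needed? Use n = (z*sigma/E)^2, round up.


z*sigma/E = 2.576 * 5.81 / 4.95 ≈ 3.023547
(z*sigma/E)^2 ≈ 9.141839
round up: n = 10

10


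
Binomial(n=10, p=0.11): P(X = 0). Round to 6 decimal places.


P = C(n,k) * p^k * (1-p)^(n-k)
C(10,0) = 1
p^k = 0.11^0 = 1
(1-p)^(n-k) = 0.89^10 ≈ 0.3118172
P = 1 * 1 * 0.3118172 ≈ 0.311817

0.311817


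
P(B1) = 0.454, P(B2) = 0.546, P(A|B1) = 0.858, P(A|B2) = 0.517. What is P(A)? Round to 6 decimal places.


P(A) = P(A|B1)*P(B1) + P(A|B2)*P(B2)
P(A|B1)*P(B1) = 0.858 * 0.454 = 0.389532
P(A|B2)*P(B2) = 0.517 * 0.546 = 0.282282
P(A) = 0.389532 + 0.282282 = 0.671814

0.671814


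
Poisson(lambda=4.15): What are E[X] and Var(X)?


E[X] = Var(X) = lambda = 4.15

4.15, 4.15


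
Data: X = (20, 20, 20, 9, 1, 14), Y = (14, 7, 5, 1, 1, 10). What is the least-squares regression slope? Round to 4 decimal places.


b = sum((xi-xbar)(yi-ybar)) / sum((xi-xbar)^2)
n = 6, xbar = 84/6 = 14, ybar = 38/6 = 19/3 ≈ 6.333333
Sxy = sum((xi-xbar)(yi-ybar)) = 138
Sxx = sum((xi-xbar)^2) = 302
b = Sxy / Sxx = 69/151 ≈ 0.456954

0.4570


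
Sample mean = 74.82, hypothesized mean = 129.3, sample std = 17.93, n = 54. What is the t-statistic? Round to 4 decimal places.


t = (xbar - mu0) / (s/sqrt(n))
xbar - mu0 = 74.82 - 129.3 = -54.48
sqrt(54) ≈ 7.34846923
s/sqrt(n) = 17.93 / 7.34846923 ≈ 2.43996395
t = -54.48 / 2.43996395 ≈ -22.328199

-22.3282


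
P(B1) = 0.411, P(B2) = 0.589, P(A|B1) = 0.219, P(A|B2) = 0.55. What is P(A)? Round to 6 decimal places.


P(A) = P(A|B1)*P(B1) + P(A|B2)*P(B2)
P(A|B1)*P(B1) = 0.219 * 0.411 = 0.090009
P(A|B2)*P(B2) = 0.55 * 0.589 = 0.32395
P(A) = 0.090009 + 0.32395 = 0.413959

0.413959


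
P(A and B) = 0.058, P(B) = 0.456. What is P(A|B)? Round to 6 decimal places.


P(A|B) = P(A and B) / P(B) = 0.058 / 0.456 = 29/228 ≈ 0.12719298

0.127193


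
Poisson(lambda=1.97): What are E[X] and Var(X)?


E[X] = Var(X) = lambda = 1.97

1.97, 1.97


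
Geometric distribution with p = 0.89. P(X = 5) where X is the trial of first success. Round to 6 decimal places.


P = (1-p)^(k-1) * p
(1-p)^(k-1) = 0.11^4 = 0.00014641
P = 0.00014641 * 0.89 = 0.0001303049

0.000130


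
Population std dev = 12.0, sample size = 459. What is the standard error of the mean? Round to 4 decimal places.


SE = sigma / sqrt(n)
sqrt(459) ≈ 21.424285
SE = 12.0 / 21.424285 ≈ 0.560112

0.5601


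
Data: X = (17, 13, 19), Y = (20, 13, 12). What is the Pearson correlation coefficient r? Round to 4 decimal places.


r = sum((xi-xbar)(yi-ybar)) / sqrt(sum((xi-xbar)^2) * sum((yi-ybar)^2))
n = 3, xbar = 49/3 ≈ 16.333333, ybar = 45/3 = 15
Sxy = sum((xi-xbar)(yi-ybar)) = 2
Sxx = sum((xi-xbar)^2) = 56/3 ≈ 18.666667
Syy = sum((yi-ybar)^2) = 38
sqrt(Sxx*Syy) ≈ 26.633312
r = Sxy / sqrt(Sxx*Syy) = 2 / 26.633312 ≈ 0.075094

0.0751


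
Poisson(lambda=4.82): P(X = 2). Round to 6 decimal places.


P = e^(-lam) * lam^k / k!
e^(-4.82) ≈ 0.008066787
lam^k = 4.82^2 = 23.2324
k! = 2! = 2
P = 0.008066787 * 23.2324 / 2 ≈ 0.093705

0.093705


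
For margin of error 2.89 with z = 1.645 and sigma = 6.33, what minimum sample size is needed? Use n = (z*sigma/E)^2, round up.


z*sigma/E = 1.645 * 6.33 / 2.89 ≈ 3.603062
(z*sigma/E)^2 ≈ 12.982058
round up: n = 13

13


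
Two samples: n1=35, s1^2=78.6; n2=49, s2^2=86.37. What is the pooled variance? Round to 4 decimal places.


sp^2 = ((n1-1)*s1^2 + (n2-1)*s2^2)/(n1+n2-2)
(n1-1)*s1^2 = 34 * 78.6 = 2672.4
(n2-1)*s2^2 = 48 * 86.37 = 4145.76
numerator = 2672.4 + 4145.76 = 6818.16
n1+n2-2 = 82
sp^2 = 6818.16 / 82 = 85227/1025 ≈ 83.148293

83.1483


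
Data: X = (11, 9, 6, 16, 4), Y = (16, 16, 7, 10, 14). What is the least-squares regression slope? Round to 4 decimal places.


b = sum((xi-xbar)(yi-ybar)) / sum((xi-xbar)^2)
n = 5, xbar = 46/5 = 9.2, ybar = 63/5 = 12.6
Sxy = sum((xi-xbar)(yi-ybar)) = -1.6
Sxx = sum((xi-xbar)^2) = 86.8
b = Sxy / Sxx = -4/217 ≈ -0.018433

-0.0184


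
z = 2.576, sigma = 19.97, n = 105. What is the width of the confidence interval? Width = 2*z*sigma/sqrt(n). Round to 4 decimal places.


width = 2*z*sigma/sqrt(n)
2*z*sigma = 2 * 2.576 * 19.97 = 102.88544
sqrt(105) ≈ 10.246951
width = 102.88544 / 10.246951 ≈ 10.040591

10.0406


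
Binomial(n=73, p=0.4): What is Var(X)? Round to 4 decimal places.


Var = n*p*(1-p) = 73 * 0.4 * 0.6 = 17.52

17.5200


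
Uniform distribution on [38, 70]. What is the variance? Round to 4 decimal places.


Var = (b-a)^2 / 12
(b-a)^2 = (70 - 38)^2 = 1024
Var = 1024/12 ≈ 85.333333

85.3333


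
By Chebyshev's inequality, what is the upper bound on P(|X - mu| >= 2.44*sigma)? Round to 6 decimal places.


P <= 1/k^2
k^2 = 2.44^2 = 5.9536
1/k^2 = 1 / 5.9536 = 625/3721 ≈ 0.16796560

0.167966


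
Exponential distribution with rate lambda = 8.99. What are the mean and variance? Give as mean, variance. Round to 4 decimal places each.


mean = 1/lam, var = 1/lam^2
mean = 1 / 8.99 = 100/899 ≈ 0.111235
lam^2 = 8.99^2 = 80.8201
var = 1 / 80.8201 ≈ 0.012373

0.1112, 0.0124


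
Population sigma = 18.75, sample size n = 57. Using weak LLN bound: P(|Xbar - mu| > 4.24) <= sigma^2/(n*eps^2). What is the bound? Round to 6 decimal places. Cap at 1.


bound = min(1, sigma^2/(n*eps^2))
sigma^2 = 18.75^2 = 351.5625
n*eps^2 = 57 * 4.24^2 = 57 * 17.9776 = 1024.7232
sigma^2/(n*eps^2) = 351.5625 / 1024.7232 ≈ 0.34308045

0.343080


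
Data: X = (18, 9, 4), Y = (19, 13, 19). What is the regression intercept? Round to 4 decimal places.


a = ybar - b*xbar, where b = sum((xi-xbar)(yi-ybar)) / sum((xi-xbar)^2)
n = 3, xbar = 31/3 ≈ 10.333333, ybar = 51/3 = 17
Sxy = sum((xi-xbar)(yi-ybar)) = 8
Sxx = sum((xi-xbar)^2) = 302/3 ≈ 100.666667
b = Sxy / Sxx = 12/151 ≈ 0.079470
a = 17 - 0.079470 * 10.333333 = 2443/151 ≈ 16.178808

16.1788


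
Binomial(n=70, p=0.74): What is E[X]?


E[X] = n*p = 70 * 0.74 = 51.8

51.8


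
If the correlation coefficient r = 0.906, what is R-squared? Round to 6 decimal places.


R^2 = r^2 = (0.906)^2 = 0.820836

0.820836


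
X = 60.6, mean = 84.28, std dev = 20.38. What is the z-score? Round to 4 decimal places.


z = (X - mu) / sigma
X - mu = 60.6 - 84.28 = -23.68
z = -23.68 / 20.38 = -1184/1019 ≈ -1.161923

-1.1619


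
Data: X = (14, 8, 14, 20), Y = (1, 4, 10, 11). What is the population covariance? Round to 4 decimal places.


Cov = (1/n)*sum((xi-xbar)(yi-ybar))
n = 4, xbar = 56/4 = 14, ybar = 26/4 = 6.5
sum((xi-xbar)(yi-ybar)) = 42
Cov = 42 / 4 = 10.5

10.5000


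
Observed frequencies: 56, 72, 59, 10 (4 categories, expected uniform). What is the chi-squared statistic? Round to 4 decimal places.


chi2 = sum((O-E)^2/E), E = total/4
total = 197, E = 197/4 = 49.25
(56 - 49.25)^2 / 49.25 = 45.5625 / 49.25 = 729/788 ≈ 0.925127
(72 - 49.25)^2 / 49.25 = 517.5625 / 49.25 = 8281/788 ≈ 10.508883
(59 - 49.25)^2 / 49.25 = 95.0625 / 49.25 = 1521/788 ≈ 1.930203
(10 - 49.25)^2 / 49.25 = 1540.5625 / 49.25 = 24649/788 ≈ 31.280457
chi2 = 8795/197 ≈ 44.644670

44.6447


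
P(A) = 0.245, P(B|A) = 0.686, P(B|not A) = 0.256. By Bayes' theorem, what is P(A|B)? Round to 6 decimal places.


P(A|B) = P(B|A)*P(A) / P(B), P(B) = P(B|A)*P(A) + P(B|not A)*P(not A)
P(B|A)*P(A) = 0.686 * 0.245 = 0.16807
P(B|not A)*P(not A) = 0.256 * 0.755 = 0.19328
P(B) = 0.16807 + 0.19328 = 0.36135
P(A|B) = 0.16807 / 0.36135 ≈ 0.46511692

0.465117


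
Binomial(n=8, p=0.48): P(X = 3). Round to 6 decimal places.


P = C(n,k) * p^k * (1-p)^(n-k)
C(8,3) = 56
p^k = 0.48^3 = 0.110592
(1-p)^(n-k) = 0.52^5 ≈ 0.03802040
P = 56 * 0.110592 * 0.03802040 ≈ 0.235466

0.235466


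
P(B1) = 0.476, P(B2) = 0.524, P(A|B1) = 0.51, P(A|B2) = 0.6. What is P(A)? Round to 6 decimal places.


P(A) = P(A|B1)*P(B1) + P(A|B2)*P(B2)
P(A|B1)*P(B1) = 0.51 * 0.476 = 0.24276
P(A|B2)*P(B2) = 0.6 * 0.524 = 0.3144
P(A) = 0.24276 + 0.3144 = 0.55716

0.557160


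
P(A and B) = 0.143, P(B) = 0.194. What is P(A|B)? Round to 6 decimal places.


P(A|B) = P(A and B) / P(B) = 0.143 / 0.194 = 143/194 ≈ 0.73711340

0.737113


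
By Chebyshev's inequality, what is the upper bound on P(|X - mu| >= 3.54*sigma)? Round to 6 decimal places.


P <= 1/k^2
k^2 = 3.54^2 = 12.5316
1/k^2 = 1 / 12.5316 ≈ 0.07979827

0.079798


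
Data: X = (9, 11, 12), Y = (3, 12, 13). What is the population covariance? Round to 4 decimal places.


Cov = (1/n)*sum((xi-xbar)(yi-ybar))
n = 3, xbar = 32/3 ≈ 10.666667, ybar = 28/3 ≈ 9.333333
sum((xi-xbar)(yi-ybar)) = 49/3 ≈ 16.333333
Cov = 16.333333 / 3 = 49/9 ≈ 5.444444

5.4444


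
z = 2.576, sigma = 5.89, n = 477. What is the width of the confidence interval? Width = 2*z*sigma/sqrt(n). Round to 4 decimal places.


width = 2*z*sigma/sqrt(n)
2*z*sigma = 2 * 2.576 * 5.89 = 30.34528
sqrt(477) ≈ 21.840330
width = 30.34528 / 21.840330 ≈ 1.389415

1.3894


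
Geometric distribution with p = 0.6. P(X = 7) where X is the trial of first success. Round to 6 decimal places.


P = (1-p)^(k-1) * p
(1-p)^(k-1) = 0.4^6 = 0.004096
P = 0.004096 * 0.6 = 0.0024576

0.002458


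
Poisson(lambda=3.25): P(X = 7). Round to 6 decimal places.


P = e^(-lam) * lam^k / k!
e^(-3.25) ≈ 0.03877421
lam^k = 3.25^7 ≈ 3829.865540
k! = 7! = 5040
P = 0.03877421 * 3829.865540 / 5040 ≈ 0.029464

0.029464


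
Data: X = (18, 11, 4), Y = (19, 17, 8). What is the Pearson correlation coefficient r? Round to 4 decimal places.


r = sum((xi-xbar)(yi-ybar)) / sqrt(sum((xi-xbar)^2) * sum((yi-ybar)^2))
n = 3, xbar = 33/3 = 11, ybar = 44/3 ≈ 14.666667
Sxy = sum((xi-xbar)(yi-ybar)) = 77
Sxx = sum((xi-xbar)^2) = 98
Syy = sum((yi-ybar)^2) = 206/3 ≈ 68.666667
sqrt(Sxx*Syy) ≈ 82.032514
r = Sxy / sqrt(Sxx*Syy) = 77 / 82.032514 ≈ 0.938652

0.9387


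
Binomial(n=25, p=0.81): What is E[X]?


E[X] = n*p = 25 * 0.81 = 20.25

20.25


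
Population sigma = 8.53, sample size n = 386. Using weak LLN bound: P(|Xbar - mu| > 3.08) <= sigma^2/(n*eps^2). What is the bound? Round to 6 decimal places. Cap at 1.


bound = min(1, sigma^2/(n*eps^2))
sigma^2 = 8.53^2 = 72.7609
n*eps^2 = 386 * 3.08^2 = 386 * 9.4864 = 3661.7504
sigma^2/(n*eps^2) = 72.7609 / 3661.7504 ≈ 0.01987052

0.019871


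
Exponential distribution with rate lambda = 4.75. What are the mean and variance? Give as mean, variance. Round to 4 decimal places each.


mean = 1/lam, var = 1/lam^2
mean = 1 / 4.75 = 4/19 ≈ 0.210526
lam^2 = 4.75^2 = 22.5625
var = 1 / 22.5625 = 16/361 ≈ 0.044321

0.2105, 0.0443


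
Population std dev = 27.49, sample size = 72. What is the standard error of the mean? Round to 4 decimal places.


SE = sigma / sqrt(n)
sqrt(72) ≈ 8.485281
SE = 27.49 / 8.485281 ≈ 3.239728

3.2397


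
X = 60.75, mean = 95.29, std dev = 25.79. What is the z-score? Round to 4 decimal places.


z = (X - mu) / sigma
X - mu = 60.75 - 95.29 = -34.54
z = -34.54 / 25.79 = -3454/2579 ≈ -1.339279

-1.3393


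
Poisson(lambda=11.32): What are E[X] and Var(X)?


E[X] = Var(X) = lambda = 11.32

11.32, 11.32


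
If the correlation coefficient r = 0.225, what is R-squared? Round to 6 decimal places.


R^2 = r^2 = (0.225)^2 = 0.050625

0.050625


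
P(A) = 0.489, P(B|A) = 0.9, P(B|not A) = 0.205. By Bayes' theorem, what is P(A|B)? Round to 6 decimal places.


P(A|B) = P(B|A)*P(A) / P(B), P(B) = P(B|A)*P(A) + P(B|not A)*P(not A)
P(B|A)*P(A) = 0.9 * 0.489 = 0.4401
P(B|not A)*P(not A) = 0.205 * 0.511 = 0.104755
P(B) = 0.4401 + 0.104755 = 0.544855
P(A|B) = 0.4401 / 0.544855 ≈ 0.80773784

0.807738


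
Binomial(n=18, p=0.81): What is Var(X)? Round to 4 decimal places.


Var = n*p*(1-p) = 18 * 0.81 * 0.19 = 2.7702

2.7702


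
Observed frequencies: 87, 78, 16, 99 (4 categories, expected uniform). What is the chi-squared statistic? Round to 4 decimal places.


chi2 = sum((O-E)^2/E), E = total/4
total = 280, E = 280/4 = 70
(87 - 70)^2 / 70 = 289 / 70 = 289/70 ≈ 4.128571
(78 - 70)^2 / 70 = 64 / 70 = 32/35 ≈ 0.914286
(16 - 70)^2 / 70 = 2916 / 70 = 1458/35 ≈ 41.657143
(99 - 70)^2 / 70 = 841 / 70 = 841/70 ≈ 12.014286
chi2 = 411/7 ≈ 58.714286

58.7143


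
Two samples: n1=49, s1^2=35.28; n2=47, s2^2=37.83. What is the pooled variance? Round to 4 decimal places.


sp^2 = ((n1-1)*s1^2 + (n2-1)*s2^2)/(n1+n2-2)
(n1-1)*s1^2 = 48 * 35.28 = 1693.44
(n2-1)*s2^2 = 46 * 37.83 = 1740.18
numerator = 1693.44 + 1740.18 = 3433.62
n1+n2-2 = 94
sp^2 = 3433.62 / 94 = 171681/4700 ≈ 36.527872

36.5279


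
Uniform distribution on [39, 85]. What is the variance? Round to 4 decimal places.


Var = (b-a)^2 / 12
(b-a)^2 = (85 - 39)^2 = 2116
Var = 2116/12 ≈ 176.333333

176.3333


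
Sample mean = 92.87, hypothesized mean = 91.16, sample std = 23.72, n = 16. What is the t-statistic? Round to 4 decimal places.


t = (xbar - mu0) / (s/sqrt(n))
xbar - mu0 = 92.87 - 91.16 = 1.71
sqrt(16) = 4
s/sqrt(n) = 23.72 / 4 = 5.93
t = 1.71 / 5.93 = 171/593 ≈ 0.288364

0.2884


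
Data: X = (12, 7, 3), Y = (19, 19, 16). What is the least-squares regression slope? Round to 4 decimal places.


b = sum((xi-xbar)(yi-ybar)) / sum((xi-xbar)^2)
n = 3, xbar = 22/3 ≈ 7.333333, ybar = 54/3 = 18
Sxy = sum((xi-xbar)(yi-ybar)) = 13
Sxx = sum((xi-xbar)^2) = 122/3 ≈ 40.666667
b = Sxy / Sxx = 39/122 ≈ 0.319672

0.3197


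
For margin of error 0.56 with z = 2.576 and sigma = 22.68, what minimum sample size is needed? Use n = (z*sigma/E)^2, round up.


z*sigma/E = 2.576 * 22.68 / 0.56 = 104.328
(z*sigma/E)^2 = 10884.331584
round up: n = 10885

10885


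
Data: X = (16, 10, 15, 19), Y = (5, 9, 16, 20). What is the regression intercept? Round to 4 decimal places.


a = ybar - b*xbar, where b = sum((xi-xbar)(yi-ybar)) / sum((xi-xbar)^2)
n = 4, xbar = 60/4 = 15, ybar = 50/4 = 12.5
Sxy = sum((xi-xbar)(yi-ybar)) = 40
Sxx = sum((xi-xbar)^2) = 42
b = Sxy / Sxx = 20/21 ≈ 0.952381
a = 12.5 - 0.952381 * 15 = -25/14 ≈ -1.785714

-1.7857


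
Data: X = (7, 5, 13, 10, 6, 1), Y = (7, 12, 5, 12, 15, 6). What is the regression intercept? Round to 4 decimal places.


a = ybar - b*xbar, where b = sum((xi-xbar)(yi-ybar)) / sum((xi-xbar)^2)
n = 6, xbar = 42/6 = 7, ybar = 57/6 = 9.5
Sxy = sum((xi-xbar)(yi-ybar)) = -9
Sxx = sum((xi-xbar)^2) = 86
b = Sxy / Sxx = -9/86 ≈ -0.104651
a = 9.5 - (-0.104651) * 7 = 440/43 ≈ 10.232558

10.2326


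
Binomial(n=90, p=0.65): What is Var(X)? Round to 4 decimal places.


Var = n*p*(1-p) = 90 * 0.65 * 0.35 = 20.475

20.4750


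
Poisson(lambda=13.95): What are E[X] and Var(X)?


E[X] = Var(X) = lambda = 13.95

13.95, 13.95


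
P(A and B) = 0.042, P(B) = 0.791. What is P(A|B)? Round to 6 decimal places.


P(A|B) = P(A and B) / P(B) = 0.042 / 0.791 = 6/113 ≈ 0.05309735

0.053097


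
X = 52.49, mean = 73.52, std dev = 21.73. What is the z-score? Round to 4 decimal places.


z = (X - mu) / sigma
X - mu = 52.49 - 73.52 = -21.03
z = -21.03 / 21.73 = -2103/2173 ≈ -0.967786

-0.9678


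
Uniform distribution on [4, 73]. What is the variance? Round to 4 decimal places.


Var = (b-a)^2 / 12
(b-a)^2 = (73 - 4)^2 = 4761
Var = 4761/12 = 396.75

396.7500


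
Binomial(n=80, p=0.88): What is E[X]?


E[X] = n*p = 80 * 0.88 = 70.4

70.4


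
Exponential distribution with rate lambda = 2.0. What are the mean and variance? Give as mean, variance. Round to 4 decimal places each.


mean = 1/lam, var = 1/lam^2
mean = 1 / 2.0 = 0.5
lam^2 = 2.0^2 = 4
var = 1 / 4 = 0.25

0.5000, 0.2500


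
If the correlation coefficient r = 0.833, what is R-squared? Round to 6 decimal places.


R^2 = r^2 = (0.833)^2 = 0.693889

0.693889


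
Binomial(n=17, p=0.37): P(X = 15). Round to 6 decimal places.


P = C(n,k) * p^k * (1-p)^(n-k)
C(17,15) = 136
p^k = 0.37^15 ≈ 0.0000003334463
(1-p)^(n-k) = 0.63^2 = 0.3969
P = 136 * 0.0000003334463 * 0.3969 ≈ 0.000018

0.000018


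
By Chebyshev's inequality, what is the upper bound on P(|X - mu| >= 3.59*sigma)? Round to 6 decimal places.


P <= 1/k^2
k^2 = 3.59^2 = 12.8881
1/k^2 = 1 / 12.8881 ≈ 0.07759096

0.077591


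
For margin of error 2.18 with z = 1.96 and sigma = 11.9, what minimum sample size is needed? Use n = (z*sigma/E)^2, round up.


z*sigma/E = 1.96 * 11.9 / 2.18 = 5831/545 ≈ 10.699083
(z*sigma/E)^2 ≈ 114.470368
round up: n = 115

115


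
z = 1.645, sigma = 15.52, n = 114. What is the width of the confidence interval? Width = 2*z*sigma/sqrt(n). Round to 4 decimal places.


width = 2*z*sigma/sqrt(n)
2*z*sigma = 2 * 1.645 * 15.52 = 51.0608
sqrt(114) ≈ 10.677078
width = 51.0608 / 10.677078 ≈ 4.782282

4.7823


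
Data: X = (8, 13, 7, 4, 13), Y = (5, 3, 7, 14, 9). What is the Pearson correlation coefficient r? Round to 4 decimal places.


r = sum((xi-xbar)(yi-ybar)) / sqrt(sum((xi-xbar)^2) * sum((yi-ybar)^2))
n = 5, xbar = 45/5 = 9, ybar = 38/5 = 7.6
Sxy = sum((xi-xbar)(yi-ybar)) = -41
Sxx = sum((xi-xbar)^2) = 62
Syy = sum((yi-ybar)^2) = 71.2
sqrt(Sxx*Syy) ≈ 66.440951
r = Sxy / sqrt(Sxx*Syy) = -41 / 66.440951 ≈ -0.617089

-0.6171


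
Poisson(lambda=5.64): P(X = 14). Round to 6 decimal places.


P = e^(-lam) * lam^k / k!
e^(-5.64) ≈ 0.003552868
lam^k = 5.64^14 ≈ 32953948280.645442
k! = 14! = 87178291200
P = 0.003552868 * 32953948280.645442 / 87178291200 ≈ 0.001343

0.001343


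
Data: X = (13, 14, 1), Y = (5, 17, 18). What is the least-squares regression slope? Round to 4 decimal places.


b = sum((xi-xbar)(yi-ybar)) / sum((xi-xbar)^2)
n = 3, xbar = 28/3 ≈ 9.333333, ybar = 40/3 ≈ 13.333333
Sxy = sum((xi-xbar)(yi-ybar)) = -157/3 ≈ -52.333333
Sxx = sum((xi-xbar)^2) = 314/3 ≈ 104.666667
b = Sxy / Sxx = -0.5

-0.5000


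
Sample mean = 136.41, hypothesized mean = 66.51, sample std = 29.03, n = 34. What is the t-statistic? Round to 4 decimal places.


t = (xbar - mu0) / (s/sqrt(n))
xbar - mu0 = 136.41 - 66.51 = 69.9
sqrt(34) ≈ 5.83095189
s/sqrt(n) = 29.03 / 5.83095189 ≈ 4.97860393
t = 69.9 / 4.97860393 ≈ 14.040081

14.0401


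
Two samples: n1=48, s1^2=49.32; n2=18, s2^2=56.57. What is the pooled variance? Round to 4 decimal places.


sp^2 = ((n1-1)*s1^2 + (n2-1)*s2^2)/(n1+n2-2)
(n1-1)*s1^2 = 47 * 49.32 = 2318.04
(n2-1)*s2^2 = 17 * 56.57 = 961.69
numerator = 2318.04 + 961.69 = 3279.73
n1+n2-2 = 64
sp^2 = 3279.73 / 64 = 327973/6400 ≈ 51.245781

51.2458


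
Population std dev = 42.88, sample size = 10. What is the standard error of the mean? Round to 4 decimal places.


SE = sigma / sqrt(n)
sqrt(10) ≈ 3.162278
SE = 42.88 / 3.162278 ≈ 13.559847

13.5598


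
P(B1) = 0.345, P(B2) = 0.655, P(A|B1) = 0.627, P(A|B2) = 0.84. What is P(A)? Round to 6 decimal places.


P(A) = P(A|B1)*P(B1) + P(A|B2)*P(B2)
P(A|B1)*P(B1) = 0.627 * 0.345 = 0.216315
P(A|B2)*P(B2) = 0.84 * 0.655 = 0.5502
P(A) = 0.216315 + 0.5502 = 0.766515

0.766515


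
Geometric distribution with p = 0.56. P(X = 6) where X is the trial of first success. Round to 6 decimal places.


P = (1-p)^(k-1) * p
(1-p)^(k-1) = 0.44^5 ≈ 0.01649162
P = 0.01649162 * 0.56 ≈ 0.009235309

0.009235


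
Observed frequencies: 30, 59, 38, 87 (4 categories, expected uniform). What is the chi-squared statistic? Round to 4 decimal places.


chi2 = sum((O-E)^2/E), E = total/4
total = 214, E = 214/4 = 53.5
(30 - 53.5)^2 / 53.5 = 552.25 / 53.5 = 2209/214 ≈ 10.322430
(59 - 53.5)^2 / 53.5 = 30.25 / 53.5 = 121/214 ≈ 0.565421
(38 - 53.5)^2 / 53.5 = 240.25 / 53.5 = 961/214 ≈ 4.490654
(87 - 53.5)^2 / 53.5 = 1122.25 / 53.5 = 4489/214 ≈ 20.976636
chi2 = 3890/107 ≈ 36.355140

36.3551


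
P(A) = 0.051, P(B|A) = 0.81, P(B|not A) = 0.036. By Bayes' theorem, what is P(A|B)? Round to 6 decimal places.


P(A|B) = P(B|A)*P(A) / P(B), P(B) = P(B|A)*P(A) + P(B|not A)*P(not A)
P(B|A)*P(A) = 0.81 * 0.051 = 0.04131
P(B|not A)*P(not A) = 0.036 * 0.949 = 0.034164
P(B) = 0.04131 + 0.034164 = 0.075474
P(A|B) = 0.04131 / 0.075474 = 2295/4193 ≈ 0.54734081

0.547341


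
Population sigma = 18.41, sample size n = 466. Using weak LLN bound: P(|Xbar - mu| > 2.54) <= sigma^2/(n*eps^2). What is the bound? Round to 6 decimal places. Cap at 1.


bound = min(1, sigma^2/(n*eps^2))
sigma^2 = 18.41^2 = 338.9281
n*eps^2 = 466 * 2.54^2 = 466 * 6.4516 = 3006.4456
sigma^2/(n*eps^2) = 338.9281 / 3006.4456 ≈ 0.11273382

0.112734


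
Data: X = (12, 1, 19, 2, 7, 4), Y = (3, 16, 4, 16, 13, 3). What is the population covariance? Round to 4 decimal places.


Cov = (1/n)*sum((xi-xbar)(yi-ybar))
n = 6, xbar = 45/6 = 7.5, ybar = 55/6 ≈ 9.166667
sum((xi-xbar)(yi-ybar)) = -149.5
Cov = -149.5 / 6 = -299/12 ≈ -24.916667

-24.9167


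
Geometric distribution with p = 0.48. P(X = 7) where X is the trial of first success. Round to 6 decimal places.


P = (1-p)^(k-1) * p
(1-p)^(k-1) = 0.52^6 ≈ 0.01977061
P = 0.01977061 * 0.48 ≈ 0.009489893

0.009490


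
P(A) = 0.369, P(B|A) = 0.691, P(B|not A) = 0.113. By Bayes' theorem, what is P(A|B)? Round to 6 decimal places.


P(A|B) = P(B|A)*P(A) / P(B), P(B) = P(B|A)*P(A) + P(B|not A)*P(not A)
P(B|A)*P(A) = 0.691 * 0.369 = 0.254979
P(B|not A)*P(not A) = 0.113 * 0.631 = 0.071303
P(B) = 0.254979 + 0.071303 = 0.326282
P(A|B) = 0.254979 / 0.326282 ≈ 0.78146818

0.781468


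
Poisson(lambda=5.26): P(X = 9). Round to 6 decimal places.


P = e^(-lam) * lam^k / k!
e^(-5.26) ≈ 0.005195305
lam^k = 5.26^9 ≈ 3082277.225683
k! = 9! = 362880
P = 0.005195305 * 3082277.225683 / 362880 ≈ 0.044129

0.044129


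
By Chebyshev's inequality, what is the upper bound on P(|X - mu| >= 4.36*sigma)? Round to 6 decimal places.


P <= 1/k^2
k^2 = 4.36^2 = 19.0096
1/k^2 = 1 / 19.0096 ≈ 0.05260500

0.052605


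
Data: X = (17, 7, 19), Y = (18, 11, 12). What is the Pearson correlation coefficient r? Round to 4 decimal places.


r = sum((xi-xbar)(yi-ybar)) / sqrt(sum((xi-xbar)^2) * sum((yi-ybar)^2))
n = 3, xbar = 43/3 ≈ 14.333333, ybar = 41/3 ≈ 13.666667
Sxy = sum((xi-xbar)(yi-ybar)) = 70/3 ≈ 23.333333
Sxx = sum((xi-xbar)^2) = 248/3 ≈ 82.666667
Syy = sum((yi-ybar)^2) = 86/3 ≈ 28.666667
sqrt(Sxx*Syy) ≈ 48.680363
r = Sxy / sqrt(Sxx*Syy) = 23.333333 / 48.680363 ≈ 0.479317

0.4793


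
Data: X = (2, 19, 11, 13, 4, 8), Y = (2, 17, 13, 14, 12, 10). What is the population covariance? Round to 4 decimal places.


Cov = (1/n)*sum((xi-xbar)(yi-ybar))
n = 6, xbar = 57/6 = 9.5, ybar = 68/6 = 34/3 ≈ 11.333333
sum((xi-xbar)(yi-ybar)) = 134
Cov = 134 / 6 = 67/3 ≈ 22.333333

22.3333


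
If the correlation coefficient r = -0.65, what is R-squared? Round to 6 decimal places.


R^2 = r^2 = (-0.65)^2 = 0.4225

0.422500
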